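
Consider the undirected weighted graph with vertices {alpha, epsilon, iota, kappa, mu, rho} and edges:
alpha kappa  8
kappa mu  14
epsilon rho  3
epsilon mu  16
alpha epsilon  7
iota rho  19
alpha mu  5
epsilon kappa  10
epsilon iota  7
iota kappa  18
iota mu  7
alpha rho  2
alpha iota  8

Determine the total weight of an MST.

25

Prim's algorithm from rho:
Step 1: cheapest edge leaving the tree is alpha rho (2); add alpha.
Step 2: cheapest edge leaving the tree is epsilon rho (3); add epsilon.
Step 3: cheapest edge leaving the tree is alpha mu (5); add mu.
Step 4: cheapest edge leaving the tree is epsilon iota (7); add iota.
Step 5: cheapest edge leaving the tree is alpha kappa (8); add kappa.
MST edges: alpha rho, epsilon rho, alpha mu, epsilon iota, alpha kappa; total weight 2+3+5+7+8 = 25.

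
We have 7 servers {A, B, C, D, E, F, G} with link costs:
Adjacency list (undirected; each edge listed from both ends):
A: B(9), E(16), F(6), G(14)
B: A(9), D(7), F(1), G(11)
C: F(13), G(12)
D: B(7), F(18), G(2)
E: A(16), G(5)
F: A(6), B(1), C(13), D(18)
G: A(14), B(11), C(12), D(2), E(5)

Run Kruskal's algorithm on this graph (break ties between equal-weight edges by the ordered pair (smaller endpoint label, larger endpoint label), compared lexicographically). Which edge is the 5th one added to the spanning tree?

Kruskal's algorithm — process edges by increasing weight (ties by edge label):
B-F (1): add — endpoints in different components.
D-G (2): add — endpoints in different components.
E-G (5): add — endpoints in different components.
A-F (6): add — endpoints in different components.
B-D (7): add — endpoints in different components.
A-B (9): skip — A and B already connected.
B-G (11): skip — B and G already connected.
C-G (12): add — endpoints in different components.
The 5th edge added is B-D.

B-D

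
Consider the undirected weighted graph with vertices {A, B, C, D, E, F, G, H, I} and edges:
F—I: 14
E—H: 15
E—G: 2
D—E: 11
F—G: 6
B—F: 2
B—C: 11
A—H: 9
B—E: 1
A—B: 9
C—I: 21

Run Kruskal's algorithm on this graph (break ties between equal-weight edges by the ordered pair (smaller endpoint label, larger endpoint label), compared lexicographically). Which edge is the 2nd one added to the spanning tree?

B-F

Sort edges by weight, then run Kruskal:
B—E (1): add — endpoints in different components.
B—F (2): add — endpoints in different components.
E—G (2): add — endpoints in different components.
F—G (6): skip — F and G already connected.
A—B (9): add — endpoints in different components.
A—H (9): add — endpoints in different components.
B—C (11): add — endpoints in different components.
D—E (11): add — endpoints in different components.
F—I (14): add — endpoints in different components.
The 2nd edge added is B—F.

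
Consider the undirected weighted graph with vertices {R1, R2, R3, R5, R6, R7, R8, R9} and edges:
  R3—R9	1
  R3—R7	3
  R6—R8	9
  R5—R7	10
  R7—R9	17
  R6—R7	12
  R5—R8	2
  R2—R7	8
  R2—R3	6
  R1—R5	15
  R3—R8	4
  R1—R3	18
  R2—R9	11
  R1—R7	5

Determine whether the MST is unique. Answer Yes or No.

Kruskal: consider edges lightest-first.
R3—R9 (1): add — endpoints in different components.
R5—R8 (2): add — endpoints in different components.
R3—R7 (3): add — endpoints in different components.
R3—R8 (4): add — endpoints in different components.
R1—R7 (5): add — endpoints in different components.
R2—R3 (6): add — endpoints in different components.
R2—R7 (8): skip — R7 and R2 already connected.
R6—R8 (9): add — endpoints in different components.
Every non-tree edge has weight strictly greater than the heaviest edge on the tree path between its endpoints, so the MST is unique.

Yes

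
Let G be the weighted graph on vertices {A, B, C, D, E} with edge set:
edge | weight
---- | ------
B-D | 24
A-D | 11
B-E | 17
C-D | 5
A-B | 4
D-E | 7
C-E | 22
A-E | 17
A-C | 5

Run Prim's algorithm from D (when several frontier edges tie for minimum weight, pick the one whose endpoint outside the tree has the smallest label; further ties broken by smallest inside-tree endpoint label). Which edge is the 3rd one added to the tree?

A-B

Grow the tree from D using Prim:
Step 1: frontier [C-D 5, D-E 7, A-D 11, B-D 24] → take C-D (5); add C.
Step 2: frontier [A-C 5, C-E 22, D-E 7, A-D 11, B-D 24] → take A-C (5); add A.
Step 3: frontier [A-B 4, A-E 17, C-E 22, D-E 7, B-D 24] → take A-B (4); add B.
Step 4: frontier [A-E 17, B-E 17, C-E 22, D-E 7] → take D-E (7); add E.
The 3rd edge added is A-B.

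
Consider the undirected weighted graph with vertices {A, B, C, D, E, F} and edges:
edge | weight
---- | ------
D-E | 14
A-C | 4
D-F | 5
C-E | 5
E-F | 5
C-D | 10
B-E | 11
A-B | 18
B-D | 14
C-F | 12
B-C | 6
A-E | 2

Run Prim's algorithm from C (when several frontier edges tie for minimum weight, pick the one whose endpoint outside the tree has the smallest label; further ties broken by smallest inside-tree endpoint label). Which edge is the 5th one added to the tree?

B-C

Prim's algorithm from C:
Step 1: cheapest edge leaving the tree is A-C (4); add A.
Step 2: cheapest edge leaving the tree is A-E (2); add E.
Step 3: cheapest edge leaving the tree is E-F (5); add F.
Step 4: cheapest edge leaving the tree is D-F (5); add D.
Step 5: cheapest edge leaving the tree is B-C (6); add B.
The 5th edge added is B-C.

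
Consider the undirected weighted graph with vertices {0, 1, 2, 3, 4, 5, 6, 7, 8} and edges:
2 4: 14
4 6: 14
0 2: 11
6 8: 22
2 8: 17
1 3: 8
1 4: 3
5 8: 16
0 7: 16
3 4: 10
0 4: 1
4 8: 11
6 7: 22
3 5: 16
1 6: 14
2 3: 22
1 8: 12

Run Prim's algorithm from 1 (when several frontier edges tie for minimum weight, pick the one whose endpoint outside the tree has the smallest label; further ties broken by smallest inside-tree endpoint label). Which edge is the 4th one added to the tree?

Prim's algorithm from 1:
Step 1: cheapest edge leaving the tree is 1 4 (3); add 4.
Step 2: cheapest edge leaving the tree is 0 4 (1); add 0.
Step 3: cheapest edge leaving the tree is 1 3 (8); add 3.
Step 4: cheapest edge leaving the tree is 0 2 (11); add 2.
Step 5: cheapest edge leaving the tree is 4 8 (11); add 8.
Step 6: cheapest edge leaving the tree is 1 6 (14); add 6.
Step 7: cheapest edge leaving the tree is 3 5 (16); add 5.
Step 8: cheapest edge leaving the tree is 0 7 (16); add 7.
The 4th edge added is 0 2.

0-2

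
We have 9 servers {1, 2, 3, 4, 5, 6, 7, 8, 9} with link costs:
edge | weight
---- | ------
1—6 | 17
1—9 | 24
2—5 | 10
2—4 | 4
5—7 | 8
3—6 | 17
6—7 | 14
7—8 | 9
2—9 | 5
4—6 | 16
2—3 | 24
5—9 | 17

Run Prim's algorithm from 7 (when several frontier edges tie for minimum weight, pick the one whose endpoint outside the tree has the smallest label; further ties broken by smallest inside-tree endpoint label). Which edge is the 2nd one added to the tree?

Grow the tree from 7 using Prim:
Step 1: frontier [5—7 8, 7—8 9, 6—7 14] → take 5—7 (8); add 5.
Step 2: frontier [2—5 10, 5—9 17, 7—8 9, 6—7 14] → take 7—8 (9); add 8.
Step 3: frontier [2—5 10, 5—9 17, 6—7 14] → take 2—5 (10); add 2.
Step 4: frontier [2—4 4, 2—9 5, 2—3 24, 5—9 17, 6—7 14] → take 2—4 (4); add 4.
Step 5: frontier [2—9 5, 2—3 24, 4—6 16, 5—9 17, 6—7 14] → take 2—9 (5); add 9.
Step 6: frontier [2—3 24, 4—6 16, 6—7 14, 1—9 24] → take 6—7 (14); add 6.
Step 7: frontier [2—3 24, 1—6 17, 3—6 17, 1—9 24] → take 1—6 (17); add 1.
Step 8: frontier [2—3 24, 3—6 17] → take 3—6 (17); add 3.
The 2nd edge added is 7—8.

7-8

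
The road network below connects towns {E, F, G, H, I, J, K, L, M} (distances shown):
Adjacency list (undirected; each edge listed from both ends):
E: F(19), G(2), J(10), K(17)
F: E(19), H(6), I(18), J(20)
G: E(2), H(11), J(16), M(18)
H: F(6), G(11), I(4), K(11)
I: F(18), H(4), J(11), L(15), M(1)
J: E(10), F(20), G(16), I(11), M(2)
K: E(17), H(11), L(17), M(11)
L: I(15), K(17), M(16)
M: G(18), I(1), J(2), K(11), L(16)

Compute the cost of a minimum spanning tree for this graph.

Prim's algorithm from L:
Step 1: cheapest edge leaving the tree is I—L (15); add I.
Step 2: cheapest edge leaving the tree is I—M (1); add M.
Step 3: cheapest edge leaving the tree is J—M (2); add J.
Step 4: cheapest edge leaving the tree is H—I (4); add H.
Step 5: cheapest edge leaving the tree is F—H (6); add F.
Step 6: cheapest edge leaving the tree is E—J (10); add E.
Step 7: cheapest edge leaving the tree is E—G (2); add G.
Step 8: cheapest edge leaving the tree is H—K (11); add K.
MST edges: I—L, I—M, J—M, H—I, F—H, E—J, E—G, H—K; total weight 15+1+2+4+6+10+2+11 = 51.

51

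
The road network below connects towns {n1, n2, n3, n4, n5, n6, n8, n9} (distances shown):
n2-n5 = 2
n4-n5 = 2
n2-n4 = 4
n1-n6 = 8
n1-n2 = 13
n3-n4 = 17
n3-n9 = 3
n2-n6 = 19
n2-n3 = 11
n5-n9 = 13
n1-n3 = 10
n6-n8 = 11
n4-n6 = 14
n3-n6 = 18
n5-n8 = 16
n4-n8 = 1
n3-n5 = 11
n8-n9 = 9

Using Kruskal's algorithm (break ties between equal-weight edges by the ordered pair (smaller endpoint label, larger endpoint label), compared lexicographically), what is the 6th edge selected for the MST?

n8-n9

Kruskal: consider edges lightest-first.
n4-n8 (1): add — endpoints in different components.
n2-n5 (2): add — endpoints in different components.
n4-n5 (2): add — endpoints in different components.
n3-n9 (3): add — endpoints in different components.
n2-n4 (4): skip — n4 and n2 already connected.
n1-n6 (8): add — endpoints in different components.
n8-n9 (9): add — endpoints in different components.
n1-n3 (10): add — endpoints in different components.
The 6th edge added is n8-n9.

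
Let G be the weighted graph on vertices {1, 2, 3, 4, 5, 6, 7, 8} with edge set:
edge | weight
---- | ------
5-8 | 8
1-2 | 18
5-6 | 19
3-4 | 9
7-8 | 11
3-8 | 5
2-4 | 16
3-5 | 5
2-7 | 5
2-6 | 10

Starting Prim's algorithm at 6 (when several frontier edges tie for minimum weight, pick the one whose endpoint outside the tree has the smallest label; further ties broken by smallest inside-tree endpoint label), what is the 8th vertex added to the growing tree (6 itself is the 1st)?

Grow the tree from 6 using Prim:
Step 1: cheapest edge leaving the tree is 2-6 (10); add 2.
Step 2: cheapest edge leaving the tree is 2-7 (5); add 7.
Step 3: cheapest edge leaving the tree is 7-8 (11); add 8.
Step 4: cheapest edge leaving the tree is 3-8 (5); add 3.
Step 5: cheapest edge leaving the tree is 3-5 (5); add 5.
Step 6: cheapest edge leaving the tree is 3-4 (9); add 4.
Step 7: cheapest edge leaving the tree is 1-2 (18); add 1.
Vertex order: 6, 2, 7, 8, 3, 5, 4, 1. The 8th vertex is 1.

1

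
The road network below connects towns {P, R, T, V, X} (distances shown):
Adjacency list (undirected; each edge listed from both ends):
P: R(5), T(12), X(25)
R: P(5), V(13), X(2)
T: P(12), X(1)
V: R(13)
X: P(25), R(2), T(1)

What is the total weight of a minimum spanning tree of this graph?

21

Kruskal: consider edges lightest-first.
T–X (1): add. Components now {T,X} {P} {R} {V}
R–X (2): add. Components now {R,T,X} {P} {V}
P–R (5): add. Components now {P,R,T,X} {V}
P–T (12): skip — T and P already connected.
R–V (13): add. Components now {P,R,T,V,X}
MST edges: T–X, R–X, P–R, R–V; total weight 1+2+5+13 = 21.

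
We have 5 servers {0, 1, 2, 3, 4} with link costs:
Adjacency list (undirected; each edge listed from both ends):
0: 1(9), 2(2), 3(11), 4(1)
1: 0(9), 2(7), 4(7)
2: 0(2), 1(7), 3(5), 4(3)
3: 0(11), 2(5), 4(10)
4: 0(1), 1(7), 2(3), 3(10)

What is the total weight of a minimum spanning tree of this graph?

15

Sort edges by weight, then run Kruskal:
0 4 (1): add. Components now {0,4} {1} {2} {3}
0 2 (2): add. Components now {0,2,4} {1} {3}
2 4 (3): skip — 2 and 4 already connected.
2 3 (5): add. Components now {0,2,3,4} {1}
1 2 (7): add. Components now {0,1,2,3,4}
MST edges: 0 4, 0 2, 2 3, 1 2; total weight 1+2+5+7 = 15.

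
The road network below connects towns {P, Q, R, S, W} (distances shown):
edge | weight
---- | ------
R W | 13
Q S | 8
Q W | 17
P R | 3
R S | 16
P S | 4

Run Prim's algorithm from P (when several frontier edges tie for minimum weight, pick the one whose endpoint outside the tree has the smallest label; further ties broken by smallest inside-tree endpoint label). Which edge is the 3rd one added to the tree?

Prim's algorithm from P:
Step 1: frontier [P R 3, P S 4] → take P R (3); add R.
Step 2: frontier [P S 4, R W 13, R S 16] → take P S (4); add S.
Step 3: frontier [R W 13, Q S 8] → take Q S (8); add Q.
Step 4: frontier [Q W 17, R W 13] → take R W (13); add W.
The 3rd edge added is Q S.

Q-S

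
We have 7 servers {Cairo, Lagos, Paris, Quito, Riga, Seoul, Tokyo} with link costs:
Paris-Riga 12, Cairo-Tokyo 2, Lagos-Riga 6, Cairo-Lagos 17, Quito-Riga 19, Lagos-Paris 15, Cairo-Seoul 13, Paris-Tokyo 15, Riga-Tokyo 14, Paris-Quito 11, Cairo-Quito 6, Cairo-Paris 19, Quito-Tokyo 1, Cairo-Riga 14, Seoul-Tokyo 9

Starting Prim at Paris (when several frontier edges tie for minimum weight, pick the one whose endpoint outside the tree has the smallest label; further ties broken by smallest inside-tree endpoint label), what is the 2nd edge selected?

Quito-Tokyo

Prim, starting at Paris.
Step 1: cheapest edge leaving the tree is Paris-Quito (11); add Quito.
Step 2: cheapest edge leaving the tree is Quito-Tokyo (1); add Tokyo.
Step 3: cheapest edge leaving the tree is Cairo-Tokyo (2); add Cairo.
Step 4: cheapest edge leaving the tree is Seoul-Tokyo (9); add Seoul.
Step 5: cheapest edge leaving the tree is Paris-Riga (12); add Riga.
Step 6: cheapest edge leaving the tree is Lagos-Riga (6); add Lagos.
The 2nd edge added is Quito-Tokyo.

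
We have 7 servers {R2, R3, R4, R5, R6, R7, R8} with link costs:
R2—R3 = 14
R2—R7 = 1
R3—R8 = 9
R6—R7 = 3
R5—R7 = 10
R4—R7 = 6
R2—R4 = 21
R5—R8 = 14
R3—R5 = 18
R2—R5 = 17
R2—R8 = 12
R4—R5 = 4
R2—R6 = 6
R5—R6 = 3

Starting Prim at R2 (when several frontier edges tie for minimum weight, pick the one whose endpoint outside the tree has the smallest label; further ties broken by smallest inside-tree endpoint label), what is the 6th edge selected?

Prim, starting at R2.
Step 1: cheapest edge leaving the tree is R2—R7 (1); add R7.
Step 2: cheapest edge leaving the tree is R6—R7 (3); add R6.
Step 3: cheapest edge leaving the tree is R5—R6 (3); add R5.
Step 4: cheapest edge leaving the tree is R4—R5 (4); add R4.
Step 5: cheapest edge leaving the tree is R2—R8 (12); add R8.
Step 6: cheapest edge leaving the tree is R3—R8 (9); add R3.
The 6th edge added is R3—R8.

R3-R8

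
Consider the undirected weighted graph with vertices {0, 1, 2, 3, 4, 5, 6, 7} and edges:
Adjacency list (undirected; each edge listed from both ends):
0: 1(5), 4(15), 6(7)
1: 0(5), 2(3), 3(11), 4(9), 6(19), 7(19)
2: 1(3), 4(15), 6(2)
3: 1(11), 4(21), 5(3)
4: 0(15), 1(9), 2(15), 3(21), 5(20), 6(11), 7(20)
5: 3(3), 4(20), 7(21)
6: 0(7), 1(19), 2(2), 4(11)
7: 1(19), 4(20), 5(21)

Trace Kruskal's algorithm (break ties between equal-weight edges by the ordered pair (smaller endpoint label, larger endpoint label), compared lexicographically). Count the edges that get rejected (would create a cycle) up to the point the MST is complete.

5

Sort edges by weight, then run Kruskal:
2-6 (2): add — endpoints in different components.
1-2 (3): add — endpoints in different components.
3-5 (3): add — endpoints in different components.
0-1 (5): add — endpoints in different components.
0-6 (7): skip — 0 and 6 already connected.
1-4 (9): add — endpoints in different components.
1-3 (11): add — endpoints in different components.
4-6 (11): skip — 4 and 6 already connected.
0-4 (15): skip — 0 and 4 already connected.
2-4 (15): skip — 2 and 4 already connected.
1-6 (19): skip — 1 and 6 already connected.
1-7 (19): add — endpoints in different components.
Edges rejected before the tree was complete: 5.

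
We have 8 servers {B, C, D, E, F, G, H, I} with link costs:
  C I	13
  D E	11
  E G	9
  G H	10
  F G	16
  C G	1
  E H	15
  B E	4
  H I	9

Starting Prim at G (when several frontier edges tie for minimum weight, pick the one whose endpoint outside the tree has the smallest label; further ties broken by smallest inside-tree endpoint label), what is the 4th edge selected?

Prim, starting at G.
Step 1: cheapest edge leaving the tree is C G (1); add C.
Step 2: cheapest edge leaving the tree is E G (9); add E.
Step 3: cheapest edge leaving the tree is B E (4); add B.
Step 4: cheapest edge leaving the tree is G H (10); add H.
Step 5: cheapest edge leaving the tree is H I (9); add I.
Step 6: cheapest edge leaving the tree is D E (11); add D.
Step 7: cheapest edge leaving the tree is F G (16); add F.
The 4th edge added is G H.

G-H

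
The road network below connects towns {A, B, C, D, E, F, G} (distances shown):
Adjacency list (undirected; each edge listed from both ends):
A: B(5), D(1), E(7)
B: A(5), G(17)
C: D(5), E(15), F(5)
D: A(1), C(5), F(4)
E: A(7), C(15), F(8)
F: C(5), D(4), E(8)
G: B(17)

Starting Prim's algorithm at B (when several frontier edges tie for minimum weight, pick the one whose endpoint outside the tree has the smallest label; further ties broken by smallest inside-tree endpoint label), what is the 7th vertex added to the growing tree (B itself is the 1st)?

G

Prim's algorithm from B:
Step 1: frontier [A B 5, B G 17] → take A B (5); add A.
Step 2: frontier [A D 1, A E 7, B G 17] → take A D (1); add D.
Step 3: frontier [A E 7, B G 17, D F 4, C D 5] → take D F (4); add F.
Step 4: frontier [A E 7, B G 17, C D 5, C F 5, E F 8] → take C D (5); add C.
Step 5: frontier [A E 7, B G 17, C E 15, E F 8] → take A E (7); add E.
Step 6: frontier [B G 17] → take B G (17); add G.
Vertex order: B, A, D, F, C, E, G. The 7th vertex is G.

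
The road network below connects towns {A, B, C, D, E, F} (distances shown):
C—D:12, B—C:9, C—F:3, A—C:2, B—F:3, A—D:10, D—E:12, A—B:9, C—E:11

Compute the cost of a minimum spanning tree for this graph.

Prim, starting at E.
Step 1: frontier [C—E 11, D—E 12] → take C—E (11); add C.
Step 2: frontier [A—C 2, C—F 3, B—C 9, C—D 12, D—E 12] → take A—C (2); add A.
Step 3: frontier [A—B 9, A—D 10, C—F 3, B—C 9, C—D 12, D—E 12] → take C—F (3); add F.
Step 4: frontier [A—B 9, A—D 10, B—C 9, C—D 12, D—E 12, B—F 3] → take B—F (3); add B.
Step 5: frontier [A—D 10, C—D 12, D—E 12] → take A—D (10); add D.
MST edges: C—E, A—C, C—F, B—F, A—D; total weight 11+2+3+3+10 = 29.

29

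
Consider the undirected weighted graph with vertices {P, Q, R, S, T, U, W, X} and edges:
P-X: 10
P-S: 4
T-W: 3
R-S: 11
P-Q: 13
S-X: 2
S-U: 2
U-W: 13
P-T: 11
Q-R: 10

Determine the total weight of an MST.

43

Prim, starting at X.
Step 1: frontier [S-X 2, P-X 10] → take S-X (2); add S.
Step 2: frontier [S-U 2, P-S 4, R-S 11, P-X 10] → take S-U (2); add U.
Step 3: frontier [P-S 4, R-S 11, U-W 13, P-X 10] → take P-S (4); add P.
Step 4: frontier [P-T 11, P-Q 13, R-S 11, U-W 13] → take R-S (11); add R.
Step 5: frontier [P-T 11, P-Q 13, Q-R 10, U-W 13] → take Q-R (10); add Q.
Step 6: frontier [P-T 11, U-W 13] → take P-T (11); add T.
Step 7: frontier [T-W 3, U-W 13] → take T-W (3); add W.
MST edges: S-X, S-U, P-S, R-S, Q-R, P-T, T-W; total weight 2+2+4+11+10+11+3 = 43.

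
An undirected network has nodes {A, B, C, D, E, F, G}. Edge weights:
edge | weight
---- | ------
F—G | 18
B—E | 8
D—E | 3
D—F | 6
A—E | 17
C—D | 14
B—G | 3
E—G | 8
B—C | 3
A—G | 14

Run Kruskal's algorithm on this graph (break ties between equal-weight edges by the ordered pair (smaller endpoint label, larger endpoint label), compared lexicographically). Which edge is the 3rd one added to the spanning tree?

Sort edges by weight, then run Kruskal:
B—C (3): add — endpoints in different components.
B—G (3): add — endpoints in different components.
D—E (3): add — endpoints in different components.
D—F (6): add — endpoints in different components.
B—E (8): add — endpoints in different components.
E—G (8): skip — E and G already connected.
A—G (14): add — endpoints in different components.
The 3rd edge added is D—E.

D-E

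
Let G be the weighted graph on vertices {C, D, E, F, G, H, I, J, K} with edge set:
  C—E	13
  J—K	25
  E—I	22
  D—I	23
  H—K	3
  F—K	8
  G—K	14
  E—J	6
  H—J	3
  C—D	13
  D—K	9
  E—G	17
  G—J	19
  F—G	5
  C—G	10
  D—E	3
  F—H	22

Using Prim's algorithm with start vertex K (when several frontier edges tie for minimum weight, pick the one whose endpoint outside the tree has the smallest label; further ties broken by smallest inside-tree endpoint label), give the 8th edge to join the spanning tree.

Prim, starting at K.
Step 1: cheapest edge leaving the tree is H—K (3); add H.
Step 2: cheapest edge leaving the tree is H—J (3); add J.
Step 3: cheapest edge leaving the tree is E—J (6); add E.
Step 4: cheapest edge leaving the tree is D—E (3); add D.
Step 5: cheapest edge leaving the tree is F—K (8); add F.
Step 6: cheapest edge leaving the tree is F—G (5); add G.
Step 7: cheapest edge leaving the tree is C—G (10); add C.
Step 8: cheapest edge leaving the tree is E—I (22); add I.
The 8th edge added is E—I.

E-I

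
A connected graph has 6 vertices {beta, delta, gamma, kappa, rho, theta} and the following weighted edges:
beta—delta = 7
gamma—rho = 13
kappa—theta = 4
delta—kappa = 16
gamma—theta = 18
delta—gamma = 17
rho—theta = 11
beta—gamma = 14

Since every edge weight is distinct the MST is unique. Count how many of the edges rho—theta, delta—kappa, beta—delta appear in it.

Kruskal's algorithm — process edges by increasing weight (ties by edge label):
kappa—theta (4): add. Components now {kappa,theta} {gamma} {delta} {rho} {beta}
beta—delta (7): add. Components now {kappa,theta} {gamma} {beta,delta} {rho}
rho—theta (11): add. Components now {kappa,rho,theta} {gamma} {beta,delta}
gamma—rho (13): add. Components now {gamma,kappa,rho,theta} {beta,delta}
beta—gamma (14): add. Components now {beta,delta,gamma,kappa,rho,theta}
MST edge set: {kappa—theta, beta—delta, rho—theta, gamma—rho, beta—gamma}.
Of the listed edges, {rho—theta, beta—delta} are in the MST → 2.

2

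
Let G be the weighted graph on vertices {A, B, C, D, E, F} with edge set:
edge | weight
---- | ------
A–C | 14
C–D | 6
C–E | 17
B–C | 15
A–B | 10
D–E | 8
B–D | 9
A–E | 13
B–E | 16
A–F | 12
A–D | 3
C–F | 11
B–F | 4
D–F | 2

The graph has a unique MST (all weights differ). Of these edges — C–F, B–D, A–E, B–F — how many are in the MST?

1

Kruskal: consider edges lightest-first.
D–F (2): add — endpoints in different components.
A–D (3): add — endpoints in different components.
B–F (4): add — endpoints in different components.
C–D (6): add — endpoints in different components.
D–E (8): add — endpoints in different components.
MST edge set: {D–F, A–D, B–F, C–D, D–E}.
Of the listed edges, {B–F} are in the MST → 1.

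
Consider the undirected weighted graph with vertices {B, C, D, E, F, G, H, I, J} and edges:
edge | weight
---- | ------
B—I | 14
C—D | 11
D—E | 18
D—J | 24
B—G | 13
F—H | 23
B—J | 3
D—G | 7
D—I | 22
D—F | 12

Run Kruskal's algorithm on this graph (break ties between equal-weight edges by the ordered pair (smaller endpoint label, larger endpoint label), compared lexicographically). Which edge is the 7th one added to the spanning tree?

D-E

Sort edges by weight, then run Kruskal:
B—J (3): add — endpoints in different components.
D—G (7): add — endpoints in different components.
C—D (11): add — endpoints in different components.
D—F (12): add — endpoints in different components.
B—G (13): add — endpoints in different components.
B—I (14): add — endpoints in different components.
D—E (18): add — endpoints in different components.
D—I (22): skip — D and I already connected.
F—H (23): add — endpoints in different components.
The 7th edge added is D—E.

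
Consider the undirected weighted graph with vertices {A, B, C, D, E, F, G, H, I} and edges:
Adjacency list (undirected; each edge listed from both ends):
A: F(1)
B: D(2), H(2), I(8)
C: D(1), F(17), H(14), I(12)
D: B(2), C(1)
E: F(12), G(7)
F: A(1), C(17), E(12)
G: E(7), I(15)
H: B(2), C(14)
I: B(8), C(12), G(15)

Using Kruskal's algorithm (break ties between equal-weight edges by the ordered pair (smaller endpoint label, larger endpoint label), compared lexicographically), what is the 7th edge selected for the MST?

E-F

Kruskal: consider edges lightest-first.
A-F (1): add — endpoints in different components.
C-D (1): add — endpoints in different components.
B-D (2): add — endpoints in different components.
B-H (2): add — endpoints in different components.
E-G (7): add — endpoints in different components.
B-I (8): add — endpoints in different components.
C-I (12): skip — C and I already connected.
E-F (12): add — endpoints in different components.
C-H (14): skip — C and H already connected.
G-I (15): add — endpoints in different components.
The 7th edge added is E-F.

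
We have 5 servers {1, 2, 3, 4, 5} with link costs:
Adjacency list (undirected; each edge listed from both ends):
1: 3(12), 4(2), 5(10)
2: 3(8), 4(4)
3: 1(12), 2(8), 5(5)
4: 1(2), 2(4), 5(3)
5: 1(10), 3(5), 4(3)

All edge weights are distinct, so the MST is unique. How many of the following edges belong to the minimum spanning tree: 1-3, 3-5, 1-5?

Kruskal's algorithm — process edges by increasing weight (ties by edge label):
1-4 (2): add — endpoints in different components.
4-5 (3): add — endpoints in different components.
2-4 (4): add — endpoints in different components.
3-5 (5): add — endpoints in different components.
MST edge set: {1-4, 4-5, 2-4, 3-5}.
Of the listed edges, {3-5} are in the MST → 1.

1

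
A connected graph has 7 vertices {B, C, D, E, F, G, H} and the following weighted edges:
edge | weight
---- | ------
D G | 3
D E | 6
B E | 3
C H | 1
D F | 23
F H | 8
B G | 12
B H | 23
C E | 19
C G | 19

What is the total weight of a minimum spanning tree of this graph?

Kruskal's algorithm — process edges by increasing weight (ties by edge label):
C H (1): add — endpoints in different components.
B E (3): add — endpoints in different components.
D G (3): add — endpoints in different components.
D E (6): add — endpoints in different components.
F H (8): add — endpoints in different components.
B G (12): skip — B and G already connected.
C E (19): add — endpoints in different components.
MST edges: C H, B E, D G, D E, F H, C E; total weight 1+3+3+6+8+19 = 40.

40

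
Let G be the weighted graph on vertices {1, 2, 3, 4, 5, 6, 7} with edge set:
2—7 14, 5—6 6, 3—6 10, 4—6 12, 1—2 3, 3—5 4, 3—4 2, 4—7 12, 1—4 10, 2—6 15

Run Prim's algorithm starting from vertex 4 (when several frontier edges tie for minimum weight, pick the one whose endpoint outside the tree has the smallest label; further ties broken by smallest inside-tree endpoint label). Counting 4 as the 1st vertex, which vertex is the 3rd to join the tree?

5

Grow the tree from 4 using Prim:
Step 1: cheapest edge leaving the tree is 3—4 (2); add 3.
Step 2: cheapest edge leaving the tree is 3—5 (4); add 5.
Step 3: cheapest edge leaving the tree is 5—6 (6); add 6.
Step 4: cheapest edge leaving the tree is 1—4 (10); add 1.
Step 5: cheapest edge leaving the tree is 1—2 (3); add 2.
Step 6: cheapest edge leaving the tree is 4—7 (12); add 7.
Vertex order: 4, 3, 5, 6, 1, 2, 7. The 3rd vertex is 5.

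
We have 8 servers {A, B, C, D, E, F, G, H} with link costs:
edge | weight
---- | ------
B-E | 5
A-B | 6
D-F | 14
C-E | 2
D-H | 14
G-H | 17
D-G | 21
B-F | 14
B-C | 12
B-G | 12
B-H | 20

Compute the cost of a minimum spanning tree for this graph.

67

Kruskal's algorithm — process edges by increasing weight (ties by edge label):
C-E (2): add — endpoints in different components.
B-E (5): add — endpoints in different components.
A-B (6): add — endpoints in different components.
B-C (12): skip — B and C already connected.
B-G (12): add — endpoints in different components.
B-F (14): add — endpoints in different components.
D-F (14): add — endpoints in different components.
D-H (14): add — endpoints in different components.
MST edges: C-E, B-E, A-B, B-G, B-F, D-F, D-H; total weight 2+5+6+12+14+14+14 = 67.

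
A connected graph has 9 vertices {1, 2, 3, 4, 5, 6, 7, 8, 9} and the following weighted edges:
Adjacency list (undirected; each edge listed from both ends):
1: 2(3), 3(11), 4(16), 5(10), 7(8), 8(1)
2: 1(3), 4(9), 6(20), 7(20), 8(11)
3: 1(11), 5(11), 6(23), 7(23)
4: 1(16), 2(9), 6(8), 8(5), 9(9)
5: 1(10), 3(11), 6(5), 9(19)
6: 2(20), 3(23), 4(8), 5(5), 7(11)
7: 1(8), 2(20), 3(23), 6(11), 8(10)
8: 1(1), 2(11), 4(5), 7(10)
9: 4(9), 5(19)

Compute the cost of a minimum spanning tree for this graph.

50

Prim's algorithm from 5:
Step 1: cheapest edge leaving the tree is 5–6 (5); add 6.
Step 2: cheapest edge leaving the tree is 4–6 (8); add 4.
Step 3: cheapest edge leaving the tree is 4–8 (5); add 8.
Step 4: cheapest edge leaving the tree is 1–8 (1); add 1.
Step 5: cheapest edge leaving the tree is 1–2 (3); add 2.
Step 6: cheapest edge leaving the tree is 1–7 (8); add 7.
Step 7: cheapest edge leaving the tree is 4–9 (9); add 9.
Step 8: cheapest edge leaving the tree is 1–3 (11); add 3.
MST edges: 5–6, 4–6, 4–8, 1–8, 1–2, 1–7, 4–9, 1–3; total weight 5+8+5+1+3+8+9+11 = 50.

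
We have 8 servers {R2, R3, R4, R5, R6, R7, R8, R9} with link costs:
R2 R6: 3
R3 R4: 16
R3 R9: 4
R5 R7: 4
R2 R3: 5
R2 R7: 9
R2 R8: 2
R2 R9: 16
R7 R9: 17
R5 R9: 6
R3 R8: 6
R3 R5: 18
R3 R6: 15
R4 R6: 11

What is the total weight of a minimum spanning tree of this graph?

35

Grow the tree from R3 using Prim:
Step 1: cheapest edge leaving the tree is R3 R9 (4); add R9.
Step 2: cheapest edge leaving the tree is R2 R3 (5); add R2.
Step 3: cheapest edge leaving the tree is R2 R8 (2); add R8.
Step 4: cheapest edge leaving the tree is R2 R6 (3); add R6.
Step 5: cheapest edge leaving the tree is R5 R9 (6); add R5.
Step 6: cheapest edge leaving the tree is R5 R7 (4); add R7.
Step 7: cheapest edge leaving the tree is R4 R6 (11); add R4.
MST edges: R3 R9, R2 R3, R2 R8, R2 R6, R5 R9, R5 R7, R4 R6; total weight 4+5+2+3+6+4+11 = 35.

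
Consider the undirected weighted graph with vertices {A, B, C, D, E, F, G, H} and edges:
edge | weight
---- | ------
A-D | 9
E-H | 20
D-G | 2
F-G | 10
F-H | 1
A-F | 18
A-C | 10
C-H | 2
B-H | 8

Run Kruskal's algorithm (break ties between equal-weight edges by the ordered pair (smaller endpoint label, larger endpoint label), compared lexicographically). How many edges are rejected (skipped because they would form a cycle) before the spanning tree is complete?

Sort edges by weight, then run Kruskal:
F-H (1): add — endpoints in different components.
C-H (2): add — endpoints in different components.
D-G (2): add — endpoints in different components.
B-H (8): add — endpoints in different components.
A-D (9): add — endpoints in different components.
A-C (10): add — endpoints in different components.
F-G (10): skip — F and G already connected.
A-F (18): skip — A and F already connected.
E-H (20): add — endpoints in different components.
Edges rejected before the tree was complete: 2.

2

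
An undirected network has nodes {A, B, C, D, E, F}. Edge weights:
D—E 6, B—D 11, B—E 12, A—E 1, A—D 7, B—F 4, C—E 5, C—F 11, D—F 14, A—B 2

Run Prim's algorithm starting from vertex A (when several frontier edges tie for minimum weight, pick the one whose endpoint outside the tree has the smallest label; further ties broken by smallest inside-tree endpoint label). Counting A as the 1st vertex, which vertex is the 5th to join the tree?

C

Prim, starting at A.
Step 1: cheapest edge leaving the tree is A—E (1); add E.
Step 2: cheapest edge leaving the tree is A—B (2); add B.
Step 3: cheapest edge leaving the tree is B—F (4); add F.
Step 4: cheapest edge leaving the tree is C—E (5); add C.
Step 5: cheapest edge leaving the tree is D—E (6); add D.
Vertex order: A, E, B, F, C, D. The 5th vertex is C.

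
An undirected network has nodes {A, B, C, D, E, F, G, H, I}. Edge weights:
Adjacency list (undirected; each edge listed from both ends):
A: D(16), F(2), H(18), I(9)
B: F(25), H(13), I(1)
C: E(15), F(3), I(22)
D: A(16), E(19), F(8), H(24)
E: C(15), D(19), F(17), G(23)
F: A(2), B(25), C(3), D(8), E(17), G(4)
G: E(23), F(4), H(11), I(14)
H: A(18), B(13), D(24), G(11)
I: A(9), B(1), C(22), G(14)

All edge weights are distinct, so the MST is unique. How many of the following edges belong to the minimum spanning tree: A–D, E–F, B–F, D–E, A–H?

0

Kruskal: consider edges lightest-first.
B–I (1): add — endpoints in different components.
A–F (2): add — endpoints in different components.
C–F (3): add — endpoints in different components.
F–G (4): add — endpoints in different components.
D–F (8): add — endpoints in different components.
A–I (9): add — endpoints in different components.
G–H (11): add — endpoints in different components.
B–H (13): skip — B and H already connected.
G–I (14): skip — G and I already connected.
C–E (15): add — endpoints in different components.
MST edge set: {B–I, A–F, C–F, F–G, D–F, A–I, G–H, C–E}.
Of the listed edges, {} are in the MST → 0.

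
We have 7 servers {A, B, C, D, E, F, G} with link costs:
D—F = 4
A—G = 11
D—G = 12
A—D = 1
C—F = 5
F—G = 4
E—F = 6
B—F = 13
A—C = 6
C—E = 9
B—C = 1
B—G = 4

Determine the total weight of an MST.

20

Sort edges by weight, then run Kruskal:
A—D (1): add — endpoints in different components.
B—C (1): add — endpoints in different components.
B—G (4): add — endpoints in different components.
D—F (4): add — endpoints in different components.
F—G (4): add — endpoints in different components.
C—F (5): skip — C and F already connected.
A—C (6): skip — A and C already connected.
E—F (6): add — endpoints in different components.
MST edges: A—D, B—C, B—G, D—F, F—G, E—F; total weight 1+1+4+4+4+6 = 20.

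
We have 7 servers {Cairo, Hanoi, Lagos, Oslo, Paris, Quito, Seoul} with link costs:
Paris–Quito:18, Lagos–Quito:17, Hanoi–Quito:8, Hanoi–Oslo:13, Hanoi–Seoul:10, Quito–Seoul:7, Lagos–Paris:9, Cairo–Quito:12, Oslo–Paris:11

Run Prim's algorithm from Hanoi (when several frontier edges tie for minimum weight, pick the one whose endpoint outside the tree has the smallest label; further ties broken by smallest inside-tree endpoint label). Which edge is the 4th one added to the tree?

Hanoi-Oslo

Grow the tree from Hanoi using Prim:
Step 1: cheapest edge leaving the tree is Hanoi–Quito (8); add Quito.
Step 2: cheapest edge leaving the tree is Quito–Seoul (7); add Seoul.
Step 3: cheapest edge leaving the tree is Cairo–Quito (12); add Cairo.
Step 4: cheapest edge leaving the tree is Hanoi–Oslo (13); add Oslo.
Step 5: cheapest edge leaving the tree is Oslo–Paris (11); add Paris.
Step 6: cheapest edge leaving the tree is Lagos–Paris (9); add Lagos.
The 4th edge added is Hanoi–Oslo.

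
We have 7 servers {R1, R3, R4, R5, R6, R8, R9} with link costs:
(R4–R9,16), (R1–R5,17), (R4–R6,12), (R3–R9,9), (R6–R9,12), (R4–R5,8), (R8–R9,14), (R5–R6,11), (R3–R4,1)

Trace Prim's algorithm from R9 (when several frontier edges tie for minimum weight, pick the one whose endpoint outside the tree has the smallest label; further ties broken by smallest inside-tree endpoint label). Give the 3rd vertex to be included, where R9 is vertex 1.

Prim's algorithm from R9:
Step 1: frontier [R3–R9 9, R6–R9 12, R8–R9 14, R4–R9 16] → take R3–R9 (9); add R3.
Step 2: frontier [R3–R4 1, R6–R9 12, R8–R9 14, R4–R9 16] → take R3–R4 (1); add R4.
Step 3: frontier [R4–R5 8, R4–R6 12, R6–R9 12, R8–R9 14] → take R4–R5 (8); add R5.
Step 4: frontier [R4–R6 12, R5–R6 11, R1–R5 17, R6–R9 12, R8–R9 14] → take R5–R6 (11); add R6.
Step 5: frontier [R1–R5 17, R8–R9 14] → take R8–R9 (14); add R8.
Step 6: frontier [R1–R5 17] → take R1–R5 (17); add R1.
Vertex order: R9, R3, R4, R5, R6, R8, R1. The 3rd vertex is R4.

R4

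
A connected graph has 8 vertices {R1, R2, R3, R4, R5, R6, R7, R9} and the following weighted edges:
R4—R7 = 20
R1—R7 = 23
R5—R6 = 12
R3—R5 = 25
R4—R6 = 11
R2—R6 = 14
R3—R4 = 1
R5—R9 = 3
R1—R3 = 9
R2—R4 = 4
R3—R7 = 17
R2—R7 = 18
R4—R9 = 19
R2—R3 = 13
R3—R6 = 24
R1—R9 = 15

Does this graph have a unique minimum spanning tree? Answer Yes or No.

Yes

Kruskal: consider edges lightest-first.
R3—R4 (1): add — endpoints in different components.
R5—R9 (3): add — endpoints in different components.
R2—R4 (4): add — endpoints in different components.
R1—R3 (9): add — endpoints in different components.
R4—R6 (11): add — endpoints in different components.
R5—R6 (12): add — endpoints in different components.
R2—R3 (13): skip — R2 and R3 already connected.
R2—R6 (14): skip — R2 and R6 already connected.
R1—R9 (15): skip — R1 and R9 already connected.
R3—R7 (17): add — endpoints in different components.
Every non-tree edge has weight strictly greater than the heaviest edge on the tree path between its endpoints, so the MST is unique.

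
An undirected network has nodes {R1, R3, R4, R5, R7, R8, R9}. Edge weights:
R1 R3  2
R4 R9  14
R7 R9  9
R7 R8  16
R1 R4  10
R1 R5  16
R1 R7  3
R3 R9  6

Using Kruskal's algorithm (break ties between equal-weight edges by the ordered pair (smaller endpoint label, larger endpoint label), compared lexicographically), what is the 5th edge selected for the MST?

R1-R5

Sort edges by weight, then run Kruskal:
R1 R3 (2): add — endpoints in different components.
R1 R7 (3): add — endpoints in different components.
R3 R9 (6): add — endpoints in different components.
R7 R9 (9): skip — R7 and R9 already connected.
R1 R4 (10): add — endpoints in different components.
R4 R9 (14): skip — R4 and R9 already connected.
R1 R5 (16): add — endpoints in different components.
R7 R8 (16): add — endpoints in different components.
The 5th edge added is R1 R5.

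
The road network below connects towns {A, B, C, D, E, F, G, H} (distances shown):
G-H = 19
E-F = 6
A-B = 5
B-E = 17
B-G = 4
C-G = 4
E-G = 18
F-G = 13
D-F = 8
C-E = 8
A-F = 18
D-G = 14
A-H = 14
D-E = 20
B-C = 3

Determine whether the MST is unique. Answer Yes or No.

No

Sort edges by weight, then run Kruskal:
B-C (3): add — endpoints in different components.
B-G (4): add — endpoints in different components.
C-G (4): skip — C and G already connected.
A-B (5): add — endpoints in different components.
E-F (6): add — endpoints in different components.
C-E (8): add — endpoints in different components.
D-F (8): add — endpoints in different components.
F-G (13): skip — F and G already connected.
A-H (14): add — endpoints in different components.
Non-tree edge C-G has weight 4, equal to the heaviest edge on its tree cycle — swapping gives another MST of the same weight. Not unique.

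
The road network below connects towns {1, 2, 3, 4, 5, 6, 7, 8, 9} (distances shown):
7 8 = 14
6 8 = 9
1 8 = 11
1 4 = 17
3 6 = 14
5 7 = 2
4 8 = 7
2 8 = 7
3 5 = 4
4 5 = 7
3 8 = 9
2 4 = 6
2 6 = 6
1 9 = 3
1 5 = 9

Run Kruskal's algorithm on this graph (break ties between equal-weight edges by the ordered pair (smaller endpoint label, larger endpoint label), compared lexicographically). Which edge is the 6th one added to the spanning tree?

Kruskal: consider edges lightest-first.
5 7 (2): add — endpoints in different components.
1 9 (3): add — endpoints in different components.
3 5 (4): add — endpoints in different components.
2 4 (6): add — endpoints in different components.
2 6 (6): add — endpoints in different components.
2 8 (7): add — endpoints in different components.
4 5 (7): add — endpoints in different components.
4 8 (7): skip — 4 and 8 already connected.
1 5 (9): add — endpoints in different components.
The 6th edge added is 2 8.

2-8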